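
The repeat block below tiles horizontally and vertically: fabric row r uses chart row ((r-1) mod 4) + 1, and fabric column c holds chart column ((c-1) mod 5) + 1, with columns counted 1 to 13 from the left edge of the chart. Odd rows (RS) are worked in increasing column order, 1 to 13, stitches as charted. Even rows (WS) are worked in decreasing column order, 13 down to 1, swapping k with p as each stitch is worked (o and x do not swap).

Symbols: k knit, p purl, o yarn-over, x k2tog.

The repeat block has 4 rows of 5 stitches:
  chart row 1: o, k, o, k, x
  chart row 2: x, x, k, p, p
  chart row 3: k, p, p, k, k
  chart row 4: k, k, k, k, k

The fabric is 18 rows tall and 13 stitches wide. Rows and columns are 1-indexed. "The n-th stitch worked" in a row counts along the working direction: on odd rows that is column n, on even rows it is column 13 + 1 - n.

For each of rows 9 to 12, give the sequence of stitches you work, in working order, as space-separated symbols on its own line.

Row 9: chart row 1, RS - tile across columns 1-13 and work as-is.
Row 10: chart row 2, WS - tiled (columns 1-13): x x k p p x x k p p x x k; work from column 13 back to 1 with k<->p swapped.
Row 11: chart row 3, RS - tile across columns 1-13 and work as-is.
Row 12: chart row 4, WS - tiled (columns 1-13): k k k k k k k k k k k k k; work from column 13 back to 1 with k<->p swapped.

== ROWS AS WORKED ==
o k o k x o k o k x o k o
p x x k k p x x k k p x x
k p p k k k p p k k k p p
p p p p p p p p p p p p p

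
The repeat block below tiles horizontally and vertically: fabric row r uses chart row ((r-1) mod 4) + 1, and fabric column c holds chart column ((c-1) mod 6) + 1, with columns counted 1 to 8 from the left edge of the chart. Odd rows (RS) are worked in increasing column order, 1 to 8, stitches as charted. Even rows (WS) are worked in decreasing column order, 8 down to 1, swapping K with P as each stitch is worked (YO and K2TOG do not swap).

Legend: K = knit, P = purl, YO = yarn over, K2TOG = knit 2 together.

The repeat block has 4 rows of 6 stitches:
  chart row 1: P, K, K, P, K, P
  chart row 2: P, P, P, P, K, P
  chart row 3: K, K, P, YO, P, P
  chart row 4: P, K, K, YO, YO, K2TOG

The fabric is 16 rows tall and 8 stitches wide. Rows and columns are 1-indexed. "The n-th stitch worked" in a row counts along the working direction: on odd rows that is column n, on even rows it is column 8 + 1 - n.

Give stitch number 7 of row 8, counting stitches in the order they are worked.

Row 8 uses chart row ((8-1) mod 4)+1 = 4. Row 8 is even, so WS.
Chart row 4 tiled across columns 1-8: P K K YO YO K2TOG P K
WS: work from column 8 back to column 1 (reverse the tiled row), swapping K<->P (YO and K2TOG unchanged).
Row 8 as worked: P K K2TOG YO YO P P K
Counting 7 along the worked row gives P.

Result:
P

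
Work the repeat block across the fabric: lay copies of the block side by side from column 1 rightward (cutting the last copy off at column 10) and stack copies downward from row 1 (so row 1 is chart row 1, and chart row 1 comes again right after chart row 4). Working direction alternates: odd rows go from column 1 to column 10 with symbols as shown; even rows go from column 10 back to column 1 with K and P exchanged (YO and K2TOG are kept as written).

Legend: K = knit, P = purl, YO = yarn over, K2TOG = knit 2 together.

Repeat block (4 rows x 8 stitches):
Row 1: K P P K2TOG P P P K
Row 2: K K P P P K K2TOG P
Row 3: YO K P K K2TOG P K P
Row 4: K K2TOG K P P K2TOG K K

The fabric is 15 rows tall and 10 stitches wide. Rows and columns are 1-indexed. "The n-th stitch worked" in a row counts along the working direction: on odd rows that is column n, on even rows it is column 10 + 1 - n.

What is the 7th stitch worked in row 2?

Row 2 uses chart row ((2-1) mod 4)+1 = 2. Row 2 is even, so WS.
Chart row 2 tiled across columns 1-10: K K P P P K K2TOG P K K
WS row: flip the tiled sequence (start at column 10) and apply K<->P; YO and K2TOG stay.
Row 2 as worked: P P K K2TOG P K K K P P
Stitch 7 in working order -> K

Result:
K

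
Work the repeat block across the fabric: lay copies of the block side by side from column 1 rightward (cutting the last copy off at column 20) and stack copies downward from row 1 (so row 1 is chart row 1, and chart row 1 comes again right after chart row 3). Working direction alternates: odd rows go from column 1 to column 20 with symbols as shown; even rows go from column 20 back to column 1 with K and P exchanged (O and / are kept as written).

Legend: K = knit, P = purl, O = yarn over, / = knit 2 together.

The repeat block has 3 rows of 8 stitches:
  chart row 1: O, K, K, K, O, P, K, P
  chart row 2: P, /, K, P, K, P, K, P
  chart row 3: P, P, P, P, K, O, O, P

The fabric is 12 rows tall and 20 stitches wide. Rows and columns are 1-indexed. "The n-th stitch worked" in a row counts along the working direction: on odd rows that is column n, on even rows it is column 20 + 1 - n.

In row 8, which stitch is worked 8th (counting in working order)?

For row 8: chart row = ((8-1) mod 3) + 1 = 2; this is a WS (even) row.
Chart row 2 tiled across columns 1-20: P / K P K P K P P / K P K P K P P / K P
WS row: flip the tiled sequence (start at column 20) and apply K<->P; O and / stay.
Row 8 as worked: K P / K K P K P K P / K K P K P K P / K
Counting 8 along the worked row gives P.

Stitch:
P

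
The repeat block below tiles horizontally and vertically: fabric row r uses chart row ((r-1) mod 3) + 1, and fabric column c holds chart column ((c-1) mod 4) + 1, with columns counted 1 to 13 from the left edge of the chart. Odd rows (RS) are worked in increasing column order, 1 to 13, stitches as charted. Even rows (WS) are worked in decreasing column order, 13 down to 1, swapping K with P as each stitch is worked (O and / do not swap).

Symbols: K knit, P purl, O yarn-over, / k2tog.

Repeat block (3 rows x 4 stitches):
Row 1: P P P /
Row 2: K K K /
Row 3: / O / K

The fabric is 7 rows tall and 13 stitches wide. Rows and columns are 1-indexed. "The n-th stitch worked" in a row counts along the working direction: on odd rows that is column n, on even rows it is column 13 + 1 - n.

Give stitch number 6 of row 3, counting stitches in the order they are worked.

Stitch:
O

Derivation:
For row 3: chart row = ((3-1) mod 3) + 1 = 3; this is a RS (odd) row.
Chart row 3 tiled across columns 1-13: / O / K / O / K / O / K /
RS: work column 1 to column 13, symbols as charted — the tiled row is the row as worked.
Counting 6 along the worked row gives O.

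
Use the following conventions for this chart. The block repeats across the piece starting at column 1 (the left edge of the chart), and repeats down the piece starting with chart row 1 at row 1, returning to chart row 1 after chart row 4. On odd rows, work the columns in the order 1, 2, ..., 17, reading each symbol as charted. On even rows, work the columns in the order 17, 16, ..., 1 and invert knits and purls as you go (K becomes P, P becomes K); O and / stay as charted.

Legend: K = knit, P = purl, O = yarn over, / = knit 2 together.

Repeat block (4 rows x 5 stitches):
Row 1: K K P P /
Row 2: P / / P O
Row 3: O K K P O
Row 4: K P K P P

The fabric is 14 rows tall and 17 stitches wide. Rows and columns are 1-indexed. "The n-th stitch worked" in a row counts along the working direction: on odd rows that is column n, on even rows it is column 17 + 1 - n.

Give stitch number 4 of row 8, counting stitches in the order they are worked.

For row 8: chart row = ((8-1) mod 4) + 1 = 4; this is a WS (even) row.
Chart row 4 tiled across columns 1-17: K P K P P K P K P P K P K P P K P
WS: work from column 17 back to column 1 (reverse the tiled row), swapping K<->P (O and / unchanged).
Row 8 as worked: K P K K P K P K K P K P K K P K P
The 4th stitch worked is K.

== STITCH ==
K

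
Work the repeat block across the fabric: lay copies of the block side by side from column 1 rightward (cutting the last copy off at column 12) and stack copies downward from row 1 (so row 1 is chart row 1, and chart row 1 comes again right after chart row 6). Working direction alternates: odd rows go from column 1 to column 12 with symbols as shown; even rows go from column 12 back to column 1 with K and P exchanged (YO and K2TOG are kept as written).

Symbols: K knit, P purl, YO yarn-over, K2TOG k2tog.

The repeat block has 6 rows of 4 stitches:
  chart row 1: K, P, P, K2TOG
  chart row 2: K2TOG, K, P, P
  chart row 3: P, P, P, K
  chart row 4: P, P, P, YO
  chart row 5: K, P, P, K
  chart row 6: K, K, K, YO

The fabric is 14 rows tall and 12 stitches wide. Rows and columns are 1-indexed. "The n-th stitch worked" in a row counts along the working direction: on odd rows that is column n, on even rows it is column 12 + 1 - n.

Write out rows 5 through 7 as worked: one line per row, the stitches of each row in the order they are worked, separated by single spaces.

Row 5: chart row 5, RS - tile across columns 1-12 and work as-is.
Row 6: chart row 6, WS - tiled (columns 1-12): K K K YO K K K YO K K K YO; work from column 12 back to 1 with K<->P swapped.
Row 7: chart row 1, RS - tile across columns 1-12 and work as-is.

Result:
K P P K K P P K K P P K
YO P P P YO P P P YO P P P
K P P K2TOG K P P K2TOG K P P K2TOG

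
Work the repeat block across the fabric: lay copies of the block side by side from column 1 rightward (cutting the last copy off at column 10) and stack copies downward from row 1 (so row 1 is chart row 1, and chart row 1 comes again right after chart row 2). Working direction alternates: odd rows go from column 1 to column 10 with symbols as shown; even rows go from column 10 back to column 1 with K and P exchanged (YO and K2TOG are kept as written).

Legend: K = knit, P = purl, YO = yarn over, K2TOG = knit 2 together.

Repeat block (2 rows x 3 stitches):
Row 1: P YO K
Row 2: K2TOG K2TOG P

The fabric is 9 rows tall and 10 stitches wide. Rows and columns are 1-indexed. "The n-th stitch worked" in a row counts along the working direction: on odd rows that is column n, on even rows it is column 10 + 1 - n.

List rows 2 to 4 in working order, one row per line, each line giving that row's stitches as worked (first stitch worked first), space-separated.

Result:
K2TOG K K2TOG K2TOG K K2TOG K2TOG K K2TOG K2TOG
P YO K P YO K P YO K P
K2TOG K K2TOG K2TOG K K2TOG K2TOG K K2TOG K2TOG

Derivation:
Row 2: chart row 2, WS - tiled (columns 1-10): K2TOG K2TOG P K2TOG K2TOG P K2TOG K2TOG P K2TOG; work from column 10 back to 1 with K<->P swapped.
Row 3: chart row 1, RS - tile across columns 1-10 and work as-is.
Row 4: chart row 2, WS - tiled (columns 1-10): K2TOG K2TOG P K2TOG K2TOG P K2TOG K2TOG P K2TOG; work from column 10 back to 1 with K<->P swapped.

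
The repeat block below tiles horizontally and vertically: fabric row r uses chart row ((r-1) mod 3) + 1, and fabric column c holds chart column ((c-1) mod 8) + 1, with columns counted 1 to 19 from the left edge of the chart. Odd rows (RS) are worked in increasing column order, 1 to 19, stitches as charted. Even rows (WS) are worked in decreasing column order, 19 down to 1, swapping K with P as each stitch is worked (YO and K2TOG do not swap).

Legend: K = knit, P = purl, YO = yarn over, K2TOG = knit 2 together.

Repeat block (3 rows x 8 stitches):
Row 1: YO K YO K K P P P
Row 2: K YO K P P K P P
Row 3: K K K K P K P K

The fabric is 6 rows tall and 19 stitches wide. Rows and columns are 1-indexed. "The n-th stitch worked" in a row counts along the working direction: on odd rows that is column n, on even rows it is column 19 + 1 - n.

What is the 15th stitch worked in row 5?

Result:
P

Derivation:
Row 5: (5-1) mod 3 = 1, so use chart row 2. Odd row -> RS.
Chart row 2 tiled across columns 1-19: K YO K P P K P P K YO K P P K P P K YO K
RS row: no reversal, no swap; stitch n worked = column n.
Counting 15 along the worked row gives P.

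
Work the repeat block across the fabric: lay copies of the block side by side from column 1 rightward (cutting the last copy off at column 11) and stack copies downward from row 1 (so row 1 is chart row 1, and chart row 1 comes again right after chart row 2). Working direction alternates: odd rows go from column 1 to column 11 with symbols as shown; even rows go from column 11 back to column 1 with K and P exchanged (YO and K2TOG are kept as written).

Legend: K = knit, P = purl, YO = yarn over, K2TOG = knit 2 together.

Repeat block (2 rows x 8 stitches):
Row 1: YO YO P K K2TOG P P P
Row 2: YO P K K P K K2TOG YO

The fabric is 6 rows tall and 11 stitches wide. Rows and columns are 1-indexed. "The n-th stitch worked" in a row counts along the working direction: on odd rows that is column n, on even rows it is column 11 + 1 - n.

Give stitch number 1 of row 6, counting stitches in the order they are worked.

Row 6: (6-1) mod 2 = 1, so use chart row 2. Even row -> WS.
Chart row 2 tiled across columns 1-11: YO P K K P K K2TOG YO YO P K
WS row: flip the tiled sequence (start at column 11) and apply K<->P; YO and K2TOG stay.
Row 6 as worked: P K YO YO K2TOG P K P P K YO
Counting 1 along the worked row gives P.

== STITCH ==
P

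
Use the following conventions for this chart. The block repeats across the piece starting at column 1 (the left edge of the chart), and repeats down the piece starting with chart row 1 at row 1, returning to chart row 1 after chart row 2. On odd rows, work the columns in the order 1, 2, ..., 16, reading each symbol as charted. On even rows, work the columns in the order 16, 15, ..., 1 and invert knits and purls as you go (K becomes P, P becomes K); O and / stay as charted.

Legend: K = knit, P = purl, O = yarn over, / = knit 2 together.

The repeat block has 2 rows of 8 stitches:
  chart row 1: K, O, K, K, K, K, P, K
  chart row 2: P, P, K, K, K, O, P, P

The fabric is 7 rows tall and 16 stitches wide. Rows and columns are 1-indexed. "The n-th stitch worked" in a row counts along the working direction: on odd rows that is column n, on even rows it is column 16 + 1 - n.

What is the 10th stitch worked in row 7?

Row 7 uses chart row ((7-1) mod 2)+1 = 1. Row 7 is odd, so RS.
Chart row 1 tiled across columns 1-16: K O K K K K P K K O K K K K P K
RS row: no reversal, no swap; stitch n worked = column n.
The 10th stitch worked is O.

Result:
O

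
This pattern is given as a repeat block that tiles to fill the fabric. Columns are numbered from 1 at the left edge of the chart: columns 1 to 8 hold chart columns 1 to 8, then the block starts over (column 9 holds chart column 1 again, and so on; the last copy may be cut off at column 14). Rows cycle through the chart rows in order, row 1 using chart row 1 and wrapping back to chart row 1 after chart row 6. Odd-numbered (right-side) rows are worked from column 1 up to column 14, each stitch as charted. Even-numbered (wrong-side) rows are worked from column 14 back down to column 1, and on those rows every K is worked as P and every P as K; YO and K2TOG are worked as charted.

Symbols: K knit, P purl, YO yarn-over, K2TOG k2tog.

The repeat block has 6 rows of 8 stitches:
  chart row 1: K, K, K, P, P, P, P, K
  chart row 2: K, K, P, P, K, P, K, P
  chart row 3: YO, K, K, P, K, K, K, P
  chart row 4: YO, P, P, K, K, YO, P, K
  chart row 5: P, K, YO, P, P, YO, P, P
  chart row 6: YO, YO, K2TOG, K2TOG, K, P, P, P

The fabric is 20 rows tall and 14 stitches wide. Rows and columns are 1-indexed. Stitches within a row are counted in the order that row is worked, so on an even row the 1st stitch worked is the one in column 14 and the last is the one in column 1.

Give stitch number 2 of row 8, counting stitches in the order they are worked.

Row 8: (8-1) mod 6 = 1, so use chart row 2. Even row -> WS.
Chart row 2 tiled across columns 1-14: K K P P K P K P K K P P K P
Wrong side: read the tiled row from column 14 down to 1 and exchange K with P (leave YO, K2TOG).
Row 8 as worked: K P K K P P K P K P K K P P
The 2nd stitch worked is P.

== STITCH ==
P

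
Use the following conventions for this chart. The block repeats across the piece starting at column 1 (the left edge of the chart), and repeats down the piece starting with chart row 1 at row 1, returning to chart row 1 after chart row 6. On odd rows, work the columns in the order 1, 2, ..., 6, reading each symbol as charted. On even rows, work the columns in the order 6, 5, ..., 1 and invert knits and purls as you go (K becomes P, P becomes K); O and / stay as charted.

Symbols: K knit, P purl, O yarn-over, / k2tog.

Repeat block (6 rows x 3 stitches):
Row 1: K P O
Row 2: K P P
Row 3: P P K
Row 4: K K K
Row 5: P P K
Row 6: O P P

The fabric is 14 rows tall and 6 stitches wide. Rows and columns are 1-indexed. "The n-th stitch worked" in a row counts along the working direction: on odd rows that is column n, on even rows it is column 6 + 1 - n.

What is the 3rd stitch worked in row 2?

Stitch:
P

Derivation:
Row 2 uses chart row ((2-1) mod 6)+1 = 2. Row 2 is even, so WS.
Chart row 2 tiled across columns 1-6: K P P K P P
WS: work from column 6 back to column 1 (reverse the tiled row), swapping K<->P (O and / unchanged).
Row 2 as worked: K K P K K P
Counting 3 along the worked row gives P.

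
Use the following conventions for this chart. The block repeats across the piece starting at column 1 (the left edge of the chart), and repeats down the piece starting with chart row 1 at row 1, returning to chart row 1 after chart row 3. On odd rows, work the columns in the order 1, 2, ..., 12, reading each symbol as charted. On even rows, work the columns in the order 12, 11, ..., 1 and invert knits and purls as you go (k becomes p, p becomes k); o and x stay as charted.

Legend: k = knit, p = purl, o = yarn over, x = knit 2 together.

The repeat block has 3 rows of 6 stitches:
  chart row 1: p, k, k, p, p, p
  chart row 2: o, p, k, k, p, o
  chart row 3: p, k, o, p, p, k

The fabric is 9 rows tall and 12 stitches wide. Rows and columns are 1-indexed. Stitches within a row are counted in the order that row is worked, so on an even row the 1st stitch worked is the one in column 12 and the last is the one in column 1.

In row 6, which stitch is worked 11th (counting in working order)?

Stitch:
p

Derivation:
Row 6 uses chart row ((6-1) mod 3)+1 = 3. Row 6 is even, so WS.
Chart row 3 tiled across columns 1-12: p k o p p k p k o p p k
WS: work from column 12 back to column 1 (reverse the tiled row), swapping k<->p (o and x unchanged).
Row 6 as worked: p k k o p k p k k o p k
Counting 11 along the worked row gives p.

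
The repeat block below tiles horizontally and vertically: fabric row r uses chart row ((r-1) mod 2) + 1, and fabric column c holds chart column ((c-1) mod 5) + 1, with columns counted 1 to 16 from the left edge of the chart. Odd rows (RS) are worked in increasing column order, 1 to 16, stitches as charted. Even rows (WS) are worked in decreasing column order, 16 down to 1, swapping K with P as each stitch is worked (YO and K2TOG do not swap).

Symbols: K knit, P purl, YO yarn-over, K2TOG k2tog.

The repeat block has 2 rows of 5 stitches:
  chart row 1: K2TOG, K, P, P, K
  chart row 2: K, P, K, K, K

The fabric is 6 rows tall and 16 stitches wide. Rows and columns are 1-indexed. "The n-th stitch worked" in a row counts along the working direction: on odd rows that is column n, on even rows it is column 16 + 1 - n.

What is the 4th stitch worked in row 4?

For row 4: chart row = ((4-1) mod 2) + 1 = 2; this is a WS (even) row.
Chart row 2 tiled across columns 1-16: K P K K K K P K K K K P K K K K
WS: work from column 16 back to column 1 (reverse the tiled row), swapping K<->P (YO and K2TOG unchanged).
Row 4 as worked: P P P P K P P P P K P P P P K P
Counting 4 along the worked row gives P.

Result:
P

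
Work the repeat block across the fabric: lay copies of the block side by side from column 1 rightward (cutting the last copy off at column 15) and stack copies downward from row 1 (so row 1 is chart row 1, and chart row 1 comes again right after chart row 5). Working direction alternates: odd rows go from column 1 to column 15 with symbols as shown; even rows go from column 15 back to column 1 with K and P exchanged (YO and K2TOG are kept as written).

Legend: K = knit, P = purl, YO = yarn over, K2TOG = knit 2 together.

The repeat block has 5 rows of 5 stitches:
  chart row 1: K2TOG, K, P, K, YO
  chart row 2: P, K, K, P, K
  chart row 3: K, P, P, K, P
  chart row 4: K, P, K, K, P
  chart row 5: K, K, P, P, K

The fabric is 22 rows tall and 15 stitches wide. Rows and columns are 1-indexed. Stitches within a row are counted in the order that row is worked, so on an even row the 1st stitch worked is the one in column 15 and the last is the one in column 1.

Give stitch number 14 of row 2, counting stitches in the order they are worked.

For row 2: chart row = ((2-1) mod 5) + 1 = 2; this is a WS (even) row.
Chart row 2 tiled across columns 1-15: P K K P K P K K P K P K K P K
WS: work from column 15 back to column 1 (reverse the tiled row), swapping K<->P (YO and K2TOG unchanged).
Row 2 as worked: P K P P K P K P P K P K P P K
Stitch 14 in working order -> P

== STITCH ==
P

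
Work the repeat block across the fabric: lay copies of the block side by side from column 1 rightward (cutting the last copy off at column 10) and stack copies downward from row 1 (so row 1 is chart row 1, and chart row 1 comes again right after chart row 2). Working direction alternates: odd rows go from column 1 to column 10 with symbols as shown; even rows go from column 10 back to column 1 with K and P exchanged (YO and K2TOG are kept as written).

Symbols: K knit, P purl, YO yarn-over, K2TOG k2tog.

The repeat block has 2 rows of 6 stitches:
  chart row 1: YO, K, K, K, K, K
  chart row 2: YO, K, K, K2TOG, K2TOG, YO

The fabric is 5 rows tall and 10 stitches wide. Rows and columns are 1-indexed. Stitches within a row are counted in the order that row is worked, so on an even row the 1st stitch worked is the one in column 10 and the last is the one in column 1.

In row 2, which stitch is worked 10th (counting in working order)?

== STITCH ==
YO

Derivation:
For row 2: chart row = ((2-1) mod 2) + 1 = 2; this is a WS (even) row.
Chart row 2 tiled across columns 1-10: YO K K K2TOG K2TOG YO YO K K K2TOG
WS: work from column 10 back to column 1 (reverse the tiled row), swapping K<->P (YO and K2TOG unchanged).
Row 2 as worked: K2TOG P P YO YO K2TOG K2TOG P P YO
Stitch 10 in working order -> YO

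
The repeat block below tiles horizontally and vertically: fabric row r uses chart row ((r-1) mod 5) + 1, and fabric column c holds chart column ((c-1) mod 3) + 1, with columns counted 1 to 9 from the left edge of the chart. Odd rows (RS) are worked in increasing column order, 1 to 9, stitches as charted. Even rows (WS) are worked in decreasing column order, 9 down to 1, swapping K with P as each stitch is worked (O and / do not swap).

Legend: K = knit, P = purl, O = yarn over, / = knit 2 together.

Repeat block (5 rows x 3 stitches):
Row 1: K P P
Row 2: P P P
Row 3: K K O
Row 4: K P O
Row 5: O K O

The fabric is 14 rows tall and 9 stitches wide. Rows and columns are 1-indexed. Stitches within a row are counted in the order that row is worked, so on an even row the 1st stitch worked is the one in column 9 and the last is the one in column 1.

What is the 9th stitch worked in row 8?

For row 8: chart row = ((8-1) mod 5) + 1 = 3; this is a WS (even) row.
Chart row 3 tiled across columns 1-9: K K O K K O K K O
Wrong side: read the tiled row from column 9 down to 1 and exchange K with P (leave O, /).
Row 8 as worked: O P P O P P O P P
Stitch 9 in working order -> P

== STITCH ==
P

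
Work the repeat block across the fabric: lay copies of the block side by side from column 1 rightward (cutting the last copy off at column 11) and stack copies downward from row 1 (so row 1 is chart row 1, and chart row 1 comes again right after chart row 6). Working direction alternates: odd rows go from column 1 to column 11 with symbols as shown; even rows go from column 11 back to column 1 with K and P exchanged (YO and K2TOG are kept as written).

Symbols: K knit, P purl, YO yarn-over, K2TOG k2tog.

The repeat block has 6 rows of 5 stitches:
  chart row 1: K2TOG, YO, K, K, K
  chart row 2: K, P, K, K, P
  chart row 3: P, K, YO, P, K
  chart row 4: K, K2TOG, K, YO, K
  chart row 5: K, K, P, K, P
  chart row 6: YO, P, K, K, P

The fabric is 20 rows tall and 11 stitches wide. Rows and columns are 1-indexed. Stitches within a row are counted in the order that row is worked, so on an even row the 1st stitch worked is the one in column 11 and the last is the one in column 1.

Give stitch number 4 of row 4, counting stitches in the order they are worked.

Stitch:
P

Derivation:
Row 4 uses chart row ((4-1) mod 6)+1 = 4. Row 4 is even, so WS.
Chart row 4 tiled across columns 1-11: K K2TOG K YO K K K2TOG K YO K K
WS: work from column 11 back to column 1 (reverse the tiled row), swapping K<->P (YO and K2TOG unchanged).
Row 4 as worked: P P YO P K2TOG P P YO P K2TOG P
The 4th stitch worked is P.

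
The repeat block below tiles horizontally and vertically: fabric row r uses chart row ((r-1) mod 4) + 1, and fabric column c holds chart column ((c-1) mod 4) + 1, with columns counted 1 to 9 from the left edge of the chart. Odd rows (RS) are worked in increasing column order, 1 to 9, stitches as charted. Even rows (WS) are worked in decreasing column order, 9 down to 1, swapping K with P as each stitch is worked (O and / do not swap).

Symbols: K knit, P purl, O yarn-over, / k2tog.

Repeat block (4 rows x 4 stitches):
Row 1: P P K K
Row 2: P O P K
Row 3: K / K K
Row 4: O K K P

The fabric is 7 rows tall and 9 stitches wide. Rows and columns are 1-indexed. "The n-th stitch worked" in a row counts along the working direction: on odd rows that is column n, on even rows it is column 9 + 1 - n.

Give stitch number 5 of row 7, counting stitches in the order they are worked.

Row 7 uses chart row ((7-1) mod 4)+1 = 3. Row 7 is odd, so RS.
Chart row 3 tiled across columns 1-9: K / K K K / K K K
RS row: no reversal, no swap; stitch n worked = column n.
Counting 5 along the worked row gives K.

Result:
K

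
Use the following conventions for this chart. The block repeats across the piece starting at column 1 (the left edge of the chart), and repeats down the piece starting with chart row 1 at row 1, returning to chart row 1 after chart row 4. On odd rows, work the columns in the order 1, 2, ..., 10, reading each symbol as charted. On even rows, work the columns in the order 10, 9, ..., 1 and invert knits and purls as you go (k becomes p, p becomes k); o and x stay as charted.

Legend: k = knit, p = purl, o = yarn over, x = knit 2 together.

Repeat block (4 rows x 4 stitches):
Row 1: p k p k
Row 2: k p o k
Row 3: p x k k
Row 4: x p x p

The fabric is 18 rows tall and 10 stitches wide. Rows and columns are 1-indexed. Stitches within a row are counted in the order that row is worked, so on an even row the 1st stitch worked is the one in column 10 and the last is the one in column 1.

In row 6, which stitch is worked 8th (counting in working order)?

== STITCH ==
o

Derivation:
Row 6: (6-1) mod 4 = 1, so use chart row 2. Even row -> WS.
Chart row 2 tiled across columns 1-10: k p o k k p o k k p
WS: work from column 10 back to column 1 (reverse the tiled row), swapping k<->p (o and x unchanged).
Row 6 as worked: k p p o k p p o k p
Stitch 8 in working order -> o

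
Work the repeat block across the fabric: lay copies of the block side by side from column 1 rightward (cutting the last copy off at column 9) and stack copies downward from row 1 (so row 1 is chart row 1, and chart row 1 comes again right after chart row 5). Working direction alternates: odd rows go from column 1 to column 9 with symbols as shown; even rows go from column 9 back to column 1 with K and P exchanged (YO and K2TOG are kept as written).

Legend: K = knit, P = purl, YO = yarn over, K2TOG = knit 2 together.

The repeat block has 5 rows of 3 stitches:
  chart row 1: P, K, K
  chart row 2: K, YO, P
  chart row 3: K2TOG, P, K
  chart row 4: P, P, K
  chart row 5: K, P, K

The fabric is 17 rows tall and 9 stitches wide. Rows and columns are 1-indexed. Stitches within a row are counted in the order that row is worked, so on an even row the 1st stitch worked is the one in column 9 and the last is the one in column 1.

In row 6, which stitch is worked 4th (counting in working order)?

Row 6 uses chart row ((6-1) mod 5)+1 = 1. Row 6 is even, so WS.
Chart row 1 tiled across columns 1-9: P K K P K K P K K
WS row: flip the tiled sequence (start at column 9) and apply K<->P; YO and K2TOG stay.
Row 6 as worked: P P K P P K P P K
The 4th stitch worked is P.

== STITCH ==
P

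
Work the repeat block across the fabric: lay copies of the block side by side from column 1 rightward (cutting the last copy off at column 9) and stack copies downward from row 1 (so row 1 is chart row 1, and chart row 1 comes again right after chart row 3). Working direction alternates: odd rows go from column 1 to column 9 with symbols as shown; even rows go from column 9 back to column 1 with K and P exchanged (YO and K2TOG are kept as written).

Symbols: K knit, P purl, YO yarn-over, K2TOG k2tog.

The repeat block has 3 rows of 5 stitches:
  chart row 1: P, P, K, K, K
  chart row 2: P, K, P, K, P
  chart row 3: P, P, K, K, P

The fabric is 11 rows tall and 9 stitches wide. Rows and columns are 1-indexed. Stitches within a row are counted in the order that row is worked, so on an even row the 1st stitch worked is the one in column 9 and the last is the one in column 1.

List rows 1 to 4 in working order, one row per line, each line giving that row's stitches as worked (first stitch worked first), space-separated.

Row 1: chart row 1, RS - tile across columns 1-9 and work as-is.
Row 2: chart row 2, WS - tiled (columns 1-9): P K P K P P K P K; work from column 9 back to 1 with K<->P swapped.
Row 3: chart row 3, RS - tile across columns 1-9 and work as-is.
Row 4: chart row 1, WS - tiled (columns 1-9): P P K K K P P K K; work from column 9 back to 1 with K<->P swapped.

Result:
P P K K K P P K K
P K P K K P K P K
P P K K P P P K K
P P K K P P P K K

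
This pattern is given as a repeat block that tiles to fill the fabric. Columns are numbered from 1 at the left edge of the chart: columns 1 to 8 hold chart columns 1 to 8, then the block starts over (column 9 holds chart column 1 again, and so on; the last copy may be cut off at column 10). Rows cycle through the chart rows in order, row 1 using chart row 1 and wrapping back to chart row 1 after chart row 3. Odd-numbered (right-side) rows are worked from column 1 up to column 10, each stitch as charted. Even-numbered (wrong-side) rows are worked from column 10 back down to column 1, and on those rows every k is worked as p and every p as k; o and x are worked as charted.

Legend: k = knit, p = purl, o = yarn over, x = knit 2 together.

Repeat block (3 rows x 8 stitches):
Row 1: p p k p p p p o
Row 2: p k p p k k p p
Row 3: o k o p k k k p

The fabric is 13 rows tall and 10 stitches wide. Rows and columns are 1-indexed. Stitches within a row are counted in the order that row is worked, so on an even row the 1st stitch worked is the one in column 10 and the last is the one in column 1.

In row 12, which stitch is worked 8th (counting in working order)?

For row 12: chart row = ((12-1) mod 3) + 1 = 3; this is a WS (even) row.
Chart row 3 tiled across columns 1-10: o k o p k k k p o k
WS row: flip the tiled sequence (start at column 10) and apply k<->p; o and x stay.
Row 12 as worked: p o k p p p k o p o
The 8th stitch worked is o.

Result:
o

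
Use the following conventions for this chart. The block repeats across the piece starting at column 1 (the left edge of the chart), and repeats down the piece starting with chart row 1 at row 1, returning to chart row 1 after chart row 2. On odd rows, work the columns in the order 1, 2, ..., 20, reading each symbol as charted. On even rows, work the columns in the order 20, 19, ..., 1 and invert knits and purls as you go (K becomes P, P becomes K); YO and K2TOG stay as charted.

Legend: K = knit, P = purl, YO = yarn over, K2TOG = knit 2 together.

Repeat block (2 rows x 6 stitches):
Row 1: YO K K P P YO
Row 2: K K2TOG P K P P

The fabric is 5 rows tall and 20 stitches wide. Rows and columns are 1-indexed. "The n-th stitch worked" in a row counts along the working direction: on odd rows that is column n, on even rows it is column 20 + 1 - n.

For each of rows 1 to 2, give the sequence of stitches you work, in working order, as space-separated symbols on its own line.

Result:
YO K K P P YO YO K K P P YO YO K K P P YO YO K
K2TOG P K K P K K2TOG P K K P K K2TOG P K K P K K2TOG P

Derivation:
Row 1: chart row 1, RS - tile across columns 1-20 and work as-is.
Row 2: chart row 2, WS - tiled (columns 1-20): K K2TOG P K P P K K2TOG P K P P K K2TOG P K P P K K2TOG; work from column 20 back to 1 with K<->P swapped.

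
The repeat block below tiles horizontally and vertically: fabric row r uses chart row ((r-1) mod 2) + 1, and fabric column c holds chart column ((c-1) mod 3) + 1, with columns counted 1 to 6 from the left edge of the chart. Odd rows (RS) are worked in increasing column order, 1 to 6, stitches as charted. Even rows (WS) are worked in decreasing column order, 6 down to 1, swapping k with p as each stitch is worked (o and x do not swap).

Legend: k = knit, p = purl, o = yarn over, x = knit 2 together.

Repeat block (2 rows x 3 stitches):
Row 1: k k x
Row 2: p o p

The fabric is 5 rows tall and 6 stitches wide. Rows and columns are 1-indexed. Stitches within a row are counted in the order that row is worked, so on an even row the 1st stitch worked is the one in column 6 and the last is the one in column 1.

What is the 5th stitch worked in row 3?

Result:
k

Derivation:
For row 3: chart row = ((3-1) mod 2) + 1 = 1; this is a RS (odd) row.
Chart row 1 tiled across columns 1-6: k k x k k x
RS row: no reversal, no swap; stitch n worked = column n.
The 5th stitch worked is k.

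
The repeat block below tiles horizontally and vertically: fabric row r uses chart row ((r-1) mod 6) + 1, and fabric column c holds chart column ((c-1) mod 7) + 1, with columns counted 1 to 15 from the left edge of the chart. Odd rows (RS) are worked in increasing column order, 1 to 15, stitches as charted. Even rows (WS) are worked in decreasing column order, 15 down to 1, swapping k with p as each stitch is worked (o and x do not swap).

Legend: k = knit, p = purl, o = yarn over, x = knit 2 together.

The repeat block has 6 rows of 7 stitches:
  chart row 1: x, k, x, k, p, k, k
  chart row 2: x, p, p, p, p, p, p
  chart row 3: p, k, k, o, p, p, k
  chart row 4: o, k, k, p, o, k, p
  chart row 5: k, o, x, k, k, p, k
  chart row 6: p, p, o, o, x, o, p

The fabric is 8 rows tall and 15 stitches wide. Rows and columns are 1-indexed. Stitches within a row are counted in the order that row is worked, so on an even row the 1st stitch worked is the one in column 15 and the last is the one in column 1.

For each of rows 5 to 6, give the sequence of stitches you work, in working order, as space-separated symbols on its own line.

Row 5: chart row 5, RS - tile across columns 1-15 and work as-is.
Row 6: chart row 6, WS - tiled (columns 1-15): p p o o x o p p p o o x o p p; work from column 15 back to 1 with k<->p swapped.

Rows as worked:
k o x k k p k k o x k k p k k
k k o x o o k k k o x o o k k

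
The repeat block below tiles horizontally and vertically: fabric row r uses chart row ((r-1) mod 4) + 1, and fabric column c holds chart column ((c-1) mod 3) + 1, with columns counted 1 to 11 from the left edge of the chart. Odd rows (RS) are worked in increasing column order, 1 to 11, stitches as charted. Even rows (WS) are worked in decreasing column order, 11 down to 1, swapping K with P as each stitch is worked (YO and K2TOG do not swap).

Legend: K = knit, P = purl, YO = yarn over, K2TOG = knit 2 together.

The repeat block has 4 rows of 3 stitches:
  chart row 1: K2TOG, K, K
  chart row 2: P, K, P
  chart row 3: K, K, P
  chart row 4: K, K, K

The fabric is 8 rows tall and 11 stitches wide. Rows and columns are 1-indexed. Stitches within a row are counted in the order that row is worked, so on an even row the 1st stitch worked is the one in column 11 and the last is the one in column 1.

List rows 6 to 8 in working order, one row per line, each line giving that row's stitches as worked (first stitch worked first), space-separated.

== ROWS AS WORKED ==
P K K P K K P K K P K
K K P K K P K K P K K
P P P P P P P P P P P

Derivation:
Row 6: chart row 2, WS - tiled (columns 1-11): P K P P K P P K P P K; work from column 11 back to 1 with K<->P swapped.
Row 7: chart row 3, RS - tile across columns 1-11 and work as-is.
Row 8: chart row 4, WS - tiled (columns 1-11): K K K K K K K K K K K; work from column 11 back to 1 with K<->P swapped.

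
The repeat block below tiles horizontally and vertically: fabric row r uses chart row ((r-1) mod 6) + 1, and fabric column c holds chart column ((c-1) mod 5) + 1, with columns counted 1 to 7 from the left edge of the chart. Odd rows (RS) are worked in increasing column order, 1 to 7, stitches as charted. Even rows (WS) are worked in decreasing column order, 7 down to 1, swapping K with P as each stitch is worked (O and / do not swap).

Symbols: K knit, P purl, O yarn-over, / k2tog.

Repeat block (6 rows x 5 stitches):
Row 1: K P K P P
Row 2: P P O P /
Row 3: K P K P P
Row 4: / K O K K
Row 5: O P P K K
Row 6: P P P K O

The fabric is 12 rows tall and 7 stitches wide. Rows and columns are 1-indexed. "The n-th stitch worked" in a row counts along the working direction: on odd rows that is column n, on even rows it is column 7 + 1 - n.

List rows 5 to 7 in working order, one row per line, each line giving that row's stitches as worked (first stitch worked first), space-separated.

== ROWS AS WORKED ==
O P P K K O P
K K O P K K K
K P K P P K P

Derivation:
Row 5: chart row 5, RS - tile across columns 1-7 and work as-is.
Row 6: chart row 6, WS - tiled (columns 1-7): P P P K O P P; work from column 7 back to 1 with K<->P swapped.
Row 7: chart row 1, RS - tile across columns 1-7 and work as-is.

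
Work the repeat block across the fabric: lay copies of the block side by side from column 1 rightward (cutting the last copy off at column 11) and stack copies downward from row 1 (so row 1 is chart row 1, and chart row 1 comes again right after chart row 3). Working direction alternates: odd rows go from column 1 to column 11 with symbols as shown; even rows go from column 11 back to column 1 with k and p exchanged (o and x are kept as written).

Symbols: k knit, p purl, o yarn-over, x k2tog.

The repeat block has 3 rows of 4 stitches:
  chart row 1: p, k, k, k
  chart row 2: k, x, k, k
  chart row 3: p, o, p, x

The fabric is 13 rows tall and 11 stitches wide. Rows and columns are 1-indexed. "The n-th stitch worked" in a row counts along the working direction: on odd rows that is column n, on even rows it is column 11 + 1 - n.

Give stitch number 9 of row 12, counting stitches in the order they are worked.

For row 12: chart row = ((12-1) mod 3) + 1 = 3; this is a WS (even) row.
Chart row 3 tiled across columns 1-11: p o p x p o p x p o p
Wrong side: read the tiled row from column 11 down to 1 and exchange k with p (leave o, x).
Row 12 as worked: k o k x k o k x k o k
Counting 9 along the worked row gives k.

Result:
k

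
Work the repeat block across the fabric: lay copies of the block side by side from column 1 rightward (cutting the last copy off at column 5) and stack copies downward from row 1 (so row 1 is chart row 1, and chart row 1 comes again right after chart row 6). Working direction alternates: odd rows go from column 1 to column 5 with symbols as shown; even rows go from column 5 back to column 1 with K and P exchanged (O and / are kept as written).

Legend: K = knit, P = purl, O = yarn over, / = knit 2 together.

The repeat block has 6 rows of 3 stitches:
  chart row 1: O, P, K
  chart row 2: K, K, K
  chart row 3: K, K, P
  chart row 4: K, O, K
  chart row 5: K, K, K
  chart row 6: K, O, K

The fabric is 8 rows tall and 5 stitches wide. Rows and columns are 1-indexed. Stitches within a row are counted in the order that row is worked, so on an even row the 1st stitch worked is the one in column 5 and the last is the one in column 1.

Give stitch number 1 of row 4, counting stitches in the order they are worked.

Row 4: (4-1) mod 6 = 3, so use chart row 4. Even row -> WS.
Chart row 4 tiled across columns 1-5: K O K K O
WS: work from column 5 back to column 1 (reverse the tiled row), swapping K<->P (O and / unchanged).
Row 4 as worked: O P P O P
The 1st stitch worked is O.

== STITCH ==
O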